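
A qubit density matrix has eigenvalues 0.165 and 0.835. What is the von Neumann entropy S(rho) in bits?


S = -p*log2(p) - (1-p)*log2(1-p)
p = 0.1650, 1-p = 0.8350
= -0.1650 * log2(0.1650) - 0.8350 * log2(0.8350)
= -(-0.4289) - (-0.2172)
= 0.6461

0.6461


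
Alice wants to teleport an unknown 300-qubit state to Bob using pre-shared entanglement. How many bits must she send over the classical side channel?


Quantum teleportation requires 2 classical bits per qubit teleported.
300 qubit(s) -> 2 * 300 = 600 classical bits

600


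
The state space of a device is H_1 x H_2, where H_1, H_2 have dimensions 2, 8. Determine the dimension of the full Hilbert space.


dim(H_1 x H_2) = 2 * 8
= 16

16


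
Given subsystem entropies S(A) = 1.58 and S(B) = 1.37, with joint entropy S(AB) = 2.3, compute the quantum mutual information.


I(A:B) = S(A) + S(B) - S(AB)
= 1.58 + 1.37 - 2.3
= 0.6500

0.6500


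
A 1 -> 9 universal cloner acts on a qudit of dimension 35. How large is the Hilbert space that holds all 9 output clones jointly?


Output space = H^(tensor 9) where dim(H) = 35
dim = 35^9
= 1225 (after 2 factors)
= 42875 (after 3 factors)
= 1500625 (after 4 factors)
= 52521875 (after 5 factors)
= 1838265625 (after 6 factors)
= 64339296875 (after 7 factors)
= 2251875390625 (after 8 factors)
= 78815638671875 (after 9 factors)
= 78815638671875

78815638671875


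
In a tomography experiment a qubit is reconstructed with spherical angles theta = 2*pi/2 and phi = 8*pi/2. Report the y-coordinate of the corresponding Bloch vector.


theta = 3.1416, phi = 12.5664
r_y = sin(theta)*sin(phi) = 0.0000 * 0.0000
r_y = 0.0000

0.0000


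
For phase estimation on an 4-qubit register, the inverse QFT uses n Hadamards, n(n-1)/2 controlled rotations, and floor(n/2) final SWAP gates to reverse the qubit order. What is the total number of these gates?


Hadamard gates: 4
Controlled rotations: n*(n-1)/2 = 4*3/2 = 6
SWAP gates: floor(n/2) = floor(4/2) = 2
Total = 4 + 6 + 2
= 12

12


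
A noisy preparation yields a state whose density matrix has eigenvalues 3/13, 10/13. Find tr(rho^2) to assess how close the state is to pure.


tr(rho^2) = sum of eigenvalues squared
= (3/13)^2 + (10/13)^2
= (9 + 100) / 169
= 109/169
= 0.6450

0.6450


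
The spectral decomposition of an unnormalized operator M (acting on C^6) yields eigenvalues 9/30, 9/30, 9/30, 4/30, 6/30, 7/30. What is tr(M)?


tr(M) = sum of eigenvalues
= 9/30 + 9/30 + 9/30 + 4/30 + 6/30 + 7/30
= 44/30
= 1.4667

1.4667


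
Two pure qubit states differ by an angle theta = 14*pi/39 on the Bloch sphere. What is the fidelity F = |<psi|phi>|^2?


For states separated by angle theta on Bloch sphere:
F = cos^2(theta/2)
theta = 14*pi/39 = 1.1278
theta/2 = 0.5639
cos(theta/2) = 0.8452
F = 0.7143

0.7143


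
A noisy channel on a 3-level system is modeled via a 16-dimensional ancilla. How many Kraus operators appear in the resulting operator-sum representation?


Tracing out the environment in an orthonormal basis {|i>_E} gives Kraus operators K_i = <i|_E U |0>_E.
Number of Kraus operators = dim(H_env) = d_env
= 16

16


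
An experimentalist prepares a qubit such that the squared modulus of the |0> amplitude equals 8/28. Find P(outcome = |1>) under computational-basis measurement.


|alpha|^2 = 8/28 = 0.2857
|beta|^2 = 1 - 8/28 = 20/28 = 0.7143
P(|1>) = |beta|^2 = 0.7143

0.7143


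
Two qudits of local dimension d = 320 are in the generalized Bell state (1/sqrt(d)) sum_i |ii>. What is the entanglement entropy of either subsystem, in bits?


For a maximally entangled state in d x d:
S = log2(d) = log2(320)
= 8.3219

8.3219


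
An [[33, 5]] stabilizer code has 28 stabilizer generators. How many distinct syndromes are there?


Each stabilizer generator gives a binary (+1 or -1) measurement outcome.
With 28 independent generators:
Total syndromes = 2^28
= 268435456

268435456


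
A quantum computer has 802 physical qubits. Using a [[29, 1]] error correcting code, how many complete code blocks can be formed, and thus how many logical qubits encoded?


Each code block uses 29 physical qubits for 1 logical qubit(s).
Number of complete blocks = floor(802 / 29) = 27
Logical qubits = 27 * 1
= 27

27


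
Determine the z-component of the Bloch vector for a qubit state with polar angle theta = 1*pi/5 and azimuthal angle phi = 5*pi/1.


theta = 0.6283, phi = 15.7080
r_z = cos(theta) = 0.8090

0.8090


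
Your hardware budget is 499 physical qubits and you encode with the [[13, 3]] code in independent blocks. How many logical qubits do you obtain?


Each code block uses 13 physical qubits for 3 logical qubit(s).
Number of complete blocks = floor(499 / 13) = 38
Logical qubits = 38 * 3
= 114

114


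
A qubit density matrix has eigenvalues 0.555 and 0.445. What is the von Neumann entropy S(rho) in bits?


S = -p*log2(p) - (1-p)*log2(1-p)
p = 0.5550, 1-p = 0.4450
= -0.5550 * log2(0.5550) - 0.4450 * log2(0.4450)
= -(-0.4714) - (-0.5198)
= 0.9913

0.9913


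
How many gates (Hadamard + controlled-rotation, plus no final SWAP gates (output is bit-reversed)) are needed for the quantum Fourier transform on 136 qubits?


Hadamard gates: 136
Controlled rotations: n*(n-1)/2 = 136*135/2 = 9180
SWAP gates: 0 (omitted)
Total = 136 + 9180
= 9316

9316


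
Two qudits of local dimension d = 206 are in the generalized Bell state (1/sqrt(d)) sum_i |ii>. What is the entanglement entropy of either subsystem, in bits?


For a maximally entangled state in d x d:
S = log2(d) = log2(206)
= 7.6865

7.6865


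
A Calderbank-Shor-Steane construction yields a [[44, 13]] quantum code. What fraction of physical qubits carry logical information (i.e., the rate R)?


Code rate R = k/n
= 13/44
= 0.2955

0.2955


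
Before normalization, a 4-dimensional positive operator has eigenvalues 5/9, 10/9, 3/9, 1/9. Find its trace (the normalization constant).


tr(M) = sum of eigenvalues
= 5/9 + 10/9 + 3/9 + 1/9
= 19/9
= 2.1111

2.1111


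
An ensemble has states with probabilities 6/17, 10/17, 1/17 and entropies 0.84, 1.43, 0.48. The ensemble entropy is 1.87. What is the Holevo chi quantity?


chi = S(rho) - sum_i p_i * S(rho_i)
Weighted entropy = 6/17 * 0.84 + 10/17 * 1.43 + 1/17 * 0.48
= 1.1659
chi = 1.87 - 1.1659
= 0.7041

0.7041


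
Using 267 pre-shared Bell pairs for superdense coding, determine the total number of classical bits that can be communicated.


Superdense coding allows 2 classical bits per shared entangled pair.
267 pair(s) -> 2 * 267 = 534 classical bits

534


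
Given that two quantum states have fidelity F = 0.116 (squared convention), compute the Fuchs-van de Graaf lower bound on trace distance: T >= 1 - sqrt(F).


Fuchs-van de Graaf (squared-fidelity convention): 1 - sqrt(F) <= T <= sqrt(1 - F).
Lower bound: T >= 1 - sqrt(F)
sqrt(F) = sqrt(0.116) = 0.3406
T >= 1 - 0.3406
T >= 0.6594

0.6594


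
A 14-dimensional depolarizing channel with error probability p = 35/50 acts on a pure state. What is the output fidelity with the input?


F = (1-p) + p/d
= (1 - 0.7000) + 0.7000/14
= 0.3000 + 0.0500
= 0.3500

0.3500


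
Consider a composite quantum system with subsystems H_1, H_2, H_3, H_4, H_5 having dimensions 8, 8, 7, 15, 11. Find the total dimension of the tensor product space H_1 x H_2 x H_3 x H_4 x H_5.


dim(H_1 x H_2 x H_3 x H_4 x H_5) = 8 * 8 * 7 * 15 * 11
= 64 * 7 * 15 * 11
= 448 * 15 * 11
= 6720 * 11
= 73920

73920


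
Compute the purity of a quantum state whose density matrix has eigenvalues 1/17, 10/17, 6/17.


tr(rho^2) = sum of eigenvalues squared
= (1/17)^2 + (10/17)^2 + (6/17)^2
= (1 + 100 + 36) / 289
= 137/289
= 0.4740

0.4740


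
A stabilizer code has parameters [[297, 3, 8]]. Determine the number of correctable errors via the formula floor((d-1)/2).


Code parameters: [[297, 3, 8]], distance d = 8.
Number of correctable errors = floor((d-1)/2)
= floor((8 - 1)/2)
= floor(7/2)
= 3

3


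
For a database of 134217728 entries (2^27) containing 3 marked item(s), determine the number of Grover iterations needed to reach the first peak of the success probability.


After j Grover iterations the success probability is P(j) = sin^2((2j+1)*theta), where sin(theta) = sqrt(k/N).
N = 2^27 = 134217728, k = 3
sin(theta) = sqrt(k/N) = 0.0001495049892
theta = arcsin(sqrt(k/N)) = 0.0001495049897 rad
P(j) reaches its first maximum when (2j+1)*theta is as close as possible to pi/2, i.e. j = round(pi/(4*theta) - 1/2).
pi/(4*theta) - 1/2 = 5252.8241
(For comparison, the common estimate pi/4 * sqrt(N/k) = 5253.3241; the exact maximiser is used here.)
Optimal iterations = 5253

5253


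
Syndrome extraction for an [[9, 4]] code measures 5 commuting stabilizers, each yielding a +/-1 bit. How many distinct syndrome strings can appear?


Each stabilizer generator gives a binary (+1 or -1) measurement outcome.
With 5 independent generators:
Total syndromes = 2^5
= 32

32


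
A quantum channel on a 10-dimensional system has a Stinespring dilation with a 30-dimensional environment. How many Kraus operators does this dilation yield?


Tracing out the environment in an orthonormal basis {|i>_E} gives Kraus operators K_i = <i|_E U |0>_E.
Number of Kraus operators = dim(H_env) = d_env
= 30

30


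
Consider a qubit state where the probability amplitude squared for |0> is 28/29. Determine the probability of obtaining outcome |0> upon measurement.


|alpha|^2 = 28/29 = 0.9655
|beta|^2 = 1 - 28/29 = 1/29 = 0.0345
P(|0>) = |alpha|^2 = 0.9655

0.9655


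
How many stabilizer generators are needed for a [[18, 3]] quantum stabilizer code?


For an [[n,k]] stabilizer code:
Number of stabilizer generators = n - k
= 18 - 3
= 15

15


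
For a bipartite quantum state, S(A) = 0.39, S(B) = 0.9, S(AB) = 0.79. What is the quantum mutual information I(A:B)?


I(A:B) = S(A) + S(B) - S(AB)
= 0.39 + 0.9 - 0.79
= 0.5000

0.5000


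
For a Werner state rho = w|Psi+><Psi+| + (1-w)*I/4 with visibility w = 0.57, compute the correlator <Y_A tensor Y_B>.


|Psi+> = (|01> + |10>)/sqrt(2)
For the pure Bell state, <Y_A Y_B> = +1 (Bell-state Pauli correlator).
The maximally-mixed part I/4 has tr(I/4 * P tensor P) = 0 for any traceless Pauli P.
So <Y_A Y_B>_rho = w * (+1) + (1 - w) * 0
= 0.57 * (+1)
= 0.5700

0.5700


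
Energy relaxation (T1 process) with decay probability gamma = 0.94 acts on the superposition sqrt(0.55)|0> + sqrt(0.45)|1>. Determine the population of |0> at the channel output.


For amplitude damping with parameter gamma on state sqrt(a)|0> + sqrt(b)|1>:
alpha^2 = 0.55, beta^2 = 0.45
P(|0>) = alpha^2 + gamma * beta^2
= 0.55 + 0.94 * 0.45
= 0.55 + 0.4230
= 0.9730

0.9730


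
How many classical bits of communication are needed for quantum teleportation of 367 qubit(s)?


Quantum teleportation requires 2 classical bits per qubit teleported.
367 qubit(s) -> 2 * 367 = 734 classical bits

734


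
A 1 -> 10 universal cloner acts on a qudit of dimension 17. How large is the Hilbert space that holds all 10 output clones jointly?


Output space = H^(tensor 10) where dim(H) = 17
dim = 17^10
= 289 (after 2 factors)
= 4913 (after 3 factors)
= 83521 (after 4 factors)
= 1419857 (after 5 factors)
= 24137569 (after 6 factors)
= 410338673 (after 7 factors)
= 6975757441 (after 8 factors)
= 118587876497 (after 9 factors)
= 2015993900449 (after 10 factors)
= 2015993900449

2015993900449


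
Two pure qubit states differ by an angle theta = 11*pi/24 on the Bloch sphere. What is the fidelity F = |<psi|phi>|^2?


For states separated by angle theta on Bloch sphere:
F = cos^2(theta/2)
theta = 11*pi/24 = 1.4399
theta/2 = 0.7199
cos(theta/2) = 0.7518
F = 0.5653

0.5653


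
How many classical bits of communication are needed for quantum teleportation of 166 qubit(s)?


Quantum teleportation requires 2 classical bits per qubit teleported.
166 qubit(s) -> 2 * 166 = 332 classical bits

332


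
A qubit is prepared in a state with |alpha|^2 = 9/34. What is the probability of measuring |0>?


|alpha|^2 = 9/34 = 0.2647
|beta|^2 = 1 - 9/34 = 25/34 = 0.7353
P(|0>) = |alpha|^2 = 0.2647

0.2647


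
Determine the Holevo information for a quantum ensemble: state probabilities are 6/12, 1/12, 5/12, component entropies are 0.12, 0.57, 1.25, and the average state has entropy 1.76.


chi = S(rho) - sum_i p_i * S(rho_i)
Weighted entropy = 6/12 * 0.12 + 1/12 * 0.57 + 5/12 * 1.25
= 0.6283
chi = 1.76 - 0.6283
= 1.1317

1.1317


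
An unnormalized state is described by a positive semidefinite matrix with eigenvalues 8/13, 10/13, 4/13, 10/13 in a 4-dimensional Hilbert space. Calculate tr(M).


tr(M) = sum of eigenvalues
= 8/13 + 10/13 + 4/13 + 10/13
= 32/13
= 2.4615

2.4615


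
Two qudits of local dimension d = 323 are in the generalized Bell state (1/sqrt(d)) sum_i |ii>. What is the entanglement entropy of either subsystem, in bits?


For a maximally entangled state in d x d:
S = log2(d) = log2(323)
= 8.3354

8.3354


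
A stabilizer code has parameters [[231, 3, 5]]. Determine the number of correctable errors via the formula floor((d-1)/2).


Code parameters: [[231, 3, 5]], distance d = 5.
Number of correctable errors = floor((d-1)/2)
= floor((5 - 1)/2)
= floor(4/2)
= 2

2


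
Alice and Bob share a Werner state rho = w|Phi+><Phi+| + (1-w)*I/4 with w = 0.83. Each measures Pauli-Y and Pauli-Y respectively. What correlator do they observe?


|Phi+> = (|00> + |11>)/sqrt(2)
For the pure Bell state, <Y_A Y_B> = -1 (Bell-state Pauli correlator).
The maximally-mixed part I/4 has tr(I/4 * P tensor P) = 0 for any traceless Pauli P.
So <Y_A Y_B>_rho = w * (-1) + (1 - w) * 0
= 0.83 * (-1)
= -0.8300

-0.8300


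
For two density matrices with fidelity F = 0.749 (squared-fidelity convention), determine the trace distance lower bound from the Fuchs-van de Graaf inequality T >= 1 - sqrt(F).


Fuchs-van de Graaf (squared-fidelity convention): 1 - sqrt(F) <= T <= sqrt(1 - F).
Lower bound: T >= 1 - sqrt(F)
sqrt(F) = sqrt(0.749) = 0.8654
T >= 1 - 0.8654
T >= 0.1346

0.1346


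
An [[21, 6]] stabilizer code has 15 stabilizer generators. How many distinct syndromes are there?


Each stabilizer generator gives a binary (+1 or -1) measurement outcome.
With 15 independent generators:
Total syndromes = 2^15
= 32768

32768


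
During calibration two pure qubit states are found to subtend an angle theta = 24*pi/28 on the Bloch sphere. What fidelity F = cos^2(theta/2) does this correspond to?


For states separated by angle theta on Bloch sphere:
F = cos^2(theta/2)
theta = 24*pi/28 = 2.6928
theta/2 = 1.3464
cos(theta/2) = 0.2225
F = 0.0495

0.0495


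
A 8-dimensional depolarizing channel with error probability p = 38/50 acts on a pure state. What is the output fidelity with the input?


F = (1-p) + p/d
= (1 - 0.7600) + 0.7600/8
= 0.2400 + 0.0950
= 0.3350

0.3350


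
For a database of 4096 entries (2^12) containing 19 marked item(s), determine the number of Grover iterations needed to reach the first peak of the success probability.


After j Grover iterations the success probability is P(j) = sin^2((2j+1)*theta), where sin(theta) = sqrt(k/N).
N = 2^12 = 4096, k = 19
sin(theta) = sqrt(k/N) = 0.06810779599
theta = arcsin(sqrt(k/N)) = 0.06816056116 rad
P(j) reaches its first maximum when (2j+1)*theta is as close as possible to pi/2, i.e. j = round(pi/(4*theta) - 1/2).
pi/(4*theta) - 1/2 = 11.0228
(For comparison, the common estimate pi/4 * sqrt(N/k) = 11.5317; the exact maximiser is used here.)
Optimal iterations = 11

11


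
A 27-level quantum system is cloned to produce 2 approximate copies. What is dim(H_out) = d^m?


Output space = H^(tensor 2) where dim(H) = 27
dim = 27^2
= 729

729


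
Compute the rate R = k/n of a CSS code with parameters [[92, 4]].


Code rate R = k/n
= 4/92
= 0.0435

0.0435


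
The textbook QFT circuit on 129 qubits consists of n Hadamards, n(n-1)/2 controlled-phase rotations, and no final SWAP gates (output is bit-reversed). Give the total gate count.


Hadamard gates: 129
Controlled rotations: n*(n-1)/2 = 129*128/2 = 8256
SWAP gates: 0 (omitted)
Total = 129 + 8256
= 8385

8385


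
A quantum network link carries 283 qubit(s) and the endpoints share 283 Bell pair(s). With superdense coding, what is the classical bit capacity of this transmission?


Superdense coding allows 2 classical bits per shared entangled pair.
283 pair(s) -> 2 * 283 = 566 classical bits

566


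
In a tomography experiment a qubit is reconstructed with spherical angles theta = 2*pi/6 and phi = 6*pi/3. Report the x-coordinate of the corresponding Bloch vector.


theta = 1.0472, phi = 6.2832
r_x = sin(theta)*cos(phi) = 0.8660 * 1.0000
r_x = 0.8660

0.8660


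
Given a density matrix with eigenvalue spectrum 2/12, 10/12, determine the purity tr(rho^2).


tr(rho^2) = sum of eigenvalues squared
= (2/12)^2 + (10/12)^2
= (4 + 100) / 144
= 104/144
= 0.7222

0.7222


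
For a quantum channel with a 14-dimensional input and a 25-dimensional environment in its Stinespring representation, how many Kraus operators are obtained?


Tracing out the environment in an orthonormal basis {|i>_E} gives Kraus operators K_i = <i|_E U |0>_E.
Number of Kraus operators = dim(H_env) = d_env
= 25

25


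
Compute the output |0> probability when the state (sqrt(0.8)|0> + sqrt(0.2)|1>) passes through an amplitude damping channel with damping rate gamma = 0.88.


For amplitude damping with parameter gamma on state sqrt(a)|0> + sqrt(b)|1>:
alpha^2 = 0.8, beta^2 = 0.2
P(|0>) = alpha^2 + gamma * beta^2
= 0.8 + 0.88 * 0.2
= 0.8 + 0.1760
= 0.9760

0.9760


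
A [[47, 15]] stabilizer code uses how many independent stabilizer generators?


For an [[n,k]] stabilizer code:
Number of stabilizer generators = n - k
= 47 - 15
= 32

32


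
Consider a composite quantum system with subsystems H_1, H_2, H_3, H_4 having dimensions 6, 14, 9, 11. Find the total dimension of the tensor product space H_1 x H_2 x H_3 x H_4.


dim(H_1 x H_2 x H_3 x H_4) = 6 * 14 * 9 * 11
= 84 * 9 * 11
= 756 * 11
= 8316

8316


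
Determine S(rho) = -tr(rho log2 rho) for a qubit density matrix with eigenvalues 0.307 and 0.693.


S = -p*log2(p) - (1-p)*log2(1-p)
p = 0.3070, 1-p = 0.6930
= -0.3070 * log2(0.3070) - 0.6930 * log2(0.6930)
= -(-0.5230) - (-0.3666)
= 0.8897

0.8897


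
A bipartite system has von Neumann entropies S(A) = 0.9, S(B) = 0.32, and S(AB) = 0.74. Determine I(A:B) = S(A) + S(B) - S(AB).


I(A:B) = S(A) + S(B) - S(AB)
= 0.9 + 0.32 - 0.74
= 0.4800

0.4800


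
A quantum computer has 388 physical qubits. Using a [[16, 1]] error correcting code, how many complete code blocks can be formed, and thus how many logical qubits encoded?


Each code block uses 16 physical qubits for 1 logical qubit(s).
Number of complete blocks = floor(388 / 16) = 24
Logical qubits = 24 * 1
= 24

24


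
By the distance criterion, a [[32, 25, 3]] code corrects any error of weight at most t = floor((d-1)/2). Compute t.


Code parameters: [[32, 25, 3]], distance d = 3.
Number of correctable errors = floor((d-1)/2)
= floor((3 - 1)/2)
= floor(2/2)
= 1

1


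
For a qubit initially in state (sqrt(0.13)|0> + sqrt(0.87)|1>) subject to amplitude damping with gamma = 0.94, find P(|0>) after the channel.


For amplitude damping with parameter gamma on state sqrt(a)|0> + sqrt(b)|1>:
alpha^2 = 0.13, beta^2 = 0.87
P(|0>) = alpha^2 + gamma * beta^2
= 0.13 + 0.94 * 0.87
= 0.13 + 0.8178
= 0.9478

0.9478


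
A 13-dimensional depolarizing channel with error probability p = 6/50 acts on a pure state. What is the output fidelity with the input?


F = (1-p) + p/d
= (1 - 0.1200) + 0.1200/13
= 0.8800 + 0.0092
= 0.8892

0.8892


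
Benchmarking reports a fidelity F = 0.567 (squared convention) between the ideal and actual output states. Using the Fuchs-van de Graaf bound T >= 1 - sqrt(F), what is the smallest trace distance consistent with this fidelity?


Fuchs-van de Graaf (squared-fidelity convention): 1 - sqrt(F) <= T <= sqrt(1 - F).
Lower bound: T >= 1 - sqrt(F)
sqrt(F) = sqrt(0.567) = 0.7530
T >= 1 - 0.7530
T >= 0.2470

0.2470


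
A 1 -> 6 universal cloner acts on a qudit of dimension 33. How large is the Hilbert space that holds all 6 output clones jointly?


Output space = H^(tensor 6) where dim(H) = 33
dim = 33^6
= 1089 (after 2 factors)
= 35937 (after 3 factors)
= 1185921 (after 4 factors)
= 39135393 (after 5 factors)
= 1291467969 (after 6 factors)
= 1291467969

1291467969


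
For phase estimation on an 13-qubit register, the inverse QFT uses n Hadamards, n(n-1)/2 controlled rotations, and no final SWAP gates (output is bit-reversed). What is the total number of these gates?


Hadamard gates: 13
Controlled rotations: n*(n-1)/2 = 13*12/2 = 78
SWAP gates: 0 (omitted)
Total = 13 + 78
= 91

91


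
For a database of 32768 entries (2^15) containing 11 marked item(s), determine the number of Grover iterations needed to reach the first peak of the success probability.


After j Grover iterations the success probability is P(j) = sin^2((2j+1)*theta), where sin(theta) = sqrt(k/N).
N = 2^15 = 32768, k = 11
sin(theta) = sqrt(k/N) = 0.01832193656
theta = arcsin(sqrt(k/N)) = 0.01832296181 rad
P(j) reaches its first maximum when (2j+1)*theta is as close as possible to pi/2, i.e. j = round(pi/(4*theta) - 1/2).
pi/(4*theta) - 1/2 = 42.3641
(For comparison, the common estimate pi/4 * sqrt(N/k) = 42.8665; the exact maximiser is used here.)
Optimal iterations = 42

42


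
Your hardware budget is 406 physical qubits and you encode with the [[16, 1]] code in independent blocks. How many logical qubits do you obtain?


Each code block uses 16 physical qubits for 1 logical qubit(s).
Number of complete blocks = floor(406 / 16) = 25
Logical qubits = 25 * 1
= 25

25


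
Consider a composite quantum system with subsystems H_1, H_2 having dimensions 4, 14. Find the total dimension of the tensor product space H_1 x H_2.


dim(H_1 x H_2) = 4 * 14
= 56

56


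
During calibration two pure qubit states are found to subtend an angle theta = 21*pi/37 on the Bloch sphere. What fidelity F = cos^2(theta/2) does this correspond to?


For states separated by angle theta on Bloch sphere:
F = cos^2(theta/2)
theta = 21*pi/37 = 1.7831
theta/2 = 0.8915
cos(theta/2) = 0.6282
F = 0.3947

0.3947


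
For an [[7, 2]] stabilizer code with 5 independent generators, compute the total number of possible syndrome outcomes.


Each stabilizer generator gives a binary (+1 or -1) measurement outcome.
With 5 independent generators:
Total syndromes = 2^5
= 32

32


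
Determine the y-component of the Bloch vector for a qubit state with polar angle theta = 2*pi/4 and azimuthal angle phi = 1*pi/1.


theta = 1.5708, phi = 3.1416
r_y = sin(theta)*sin(phi) = 1.0000 * 0.0000
r_y = 0.0000

0.0000


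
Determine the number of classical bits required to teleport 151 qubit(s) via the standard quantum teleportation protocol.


Quantum teleportation requires 2 classical bits per qubit teleported.
151 qubit(s) -> 2 * 151 = 302 classical bits

302


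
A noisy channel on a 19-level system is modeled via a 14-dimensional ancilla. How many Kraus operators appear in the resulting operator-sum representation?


Tracing out the environment in an orthonormal basis {|i>_E} gives Kraus operators K_i = <i|_E U |0>_E.
Number of Kraus operators = dim(H_env) = d_env
= 14

14


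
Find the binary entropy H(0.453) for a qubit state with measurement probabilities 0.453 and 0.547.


S = -p*log2(p) - (1-p)*log2(1-p)
p = 0.4530, 1-p = 0.5470
= -0.4530 * log2(0.4530) - 0.5470 * log2(0.5470)
= -(-0.5175) - (-0.4761)
= 0.9936

0.9936


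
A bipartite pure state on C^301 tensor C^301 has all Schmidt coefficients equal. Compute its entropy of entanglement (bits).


For a maximally entangled state in d x d:
S = log2(d) = log2(301)
= 8.2336

8.2336


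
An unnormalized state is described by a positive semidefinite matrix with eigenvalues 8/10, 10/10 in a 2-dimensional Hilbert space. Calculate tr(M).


tr(M) = sum of eigenvalues
= 8/10 + 10/10
= 18/10
= 1.8000

1.8000


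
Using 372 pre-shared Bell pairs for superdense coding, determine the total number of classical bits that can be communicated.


Superdense coding allows 2 classical bits per shared entangled pair.
372 pair(s) -> 2 * 372 = 744 classical bits

744


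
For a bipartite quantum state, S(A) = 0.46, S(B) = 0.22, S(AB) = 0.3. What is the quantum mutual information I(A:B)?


I(A:B) = S(A) + S(B) - S(AB)
= 0.46 + 0.22 - 0.3
= 0.3800

0.3800


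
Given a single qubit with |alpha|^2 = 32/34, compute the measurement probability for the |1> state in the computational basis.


|alpha|^2 = 32/34 = 0.9412
|beta|^2 = 1 - 32/34 = 2/34 = 0.0588
P(|1>) = |beta|^2 = 0.0588

0.0588


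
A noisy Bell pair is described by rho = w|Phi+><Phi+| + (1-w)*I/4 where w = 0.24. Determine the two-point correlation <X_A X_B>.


|Phi+> = (|00> + |11>)/sqrt(2)
For the pure Bell state, <X_A X_B> = +1 (Bell-state Pauli correlator).
The maximally-mixed part I/4 has tr(I/4 * P tensor P) = 0 for any traceless Pauli P.
So <X_A X_B>_rho = w * (+1) + (1 - w) * 0
= 0.24 * (+1)
= 0.2400

0.2400


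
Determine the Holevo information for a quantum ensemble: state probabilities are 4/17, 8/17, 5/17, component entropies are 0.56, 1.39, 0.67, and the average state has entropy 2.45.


chi = S(rho) - sum_i p_i * S(rho_i)
Weighted entropy = 4/17 * 0.56 + 8/17 * 1.39 + 5/17 * 0.67
= 0.9829
chi = 2.45 - 0.9829
= 1.4671

1.4671


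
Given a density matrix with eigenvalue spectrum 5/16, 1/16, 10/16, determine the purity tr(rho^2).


tr(rho^2) = sum of eigenvalues squared
= (5/16)^2 + (1/16)^2 + (10/16)^2
= (25 + 1 + 100) / 256
= 126/256
= 0.4922

0.4922


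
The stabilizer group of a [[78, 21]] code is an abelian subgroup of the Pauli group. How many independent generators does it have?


For an [[n,k]] stabilizer code:
Number of stabilizer generators = n - k
= 78 - 21
= 57

57


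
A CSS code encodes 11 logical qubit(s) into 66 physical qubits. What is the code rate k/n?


Code rate R = k/n
= 11/66
= 0.1667

0.1667


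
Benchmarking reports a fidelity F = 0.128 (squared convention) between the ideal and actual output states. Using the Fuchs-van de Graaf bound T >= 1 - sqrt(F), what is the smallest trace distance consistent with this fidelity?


Fuchs-van de Graaf (squared-fidelity convention): 1 - sqrt(F) <= T <= sqrt(1 - F).
Lower bound: T >= 1 - sqrt(F)
sqrt(F) = sqrt(0.128) = 0.3578
T >= 1 - 0.3578
T >= 0.6422

0.6422


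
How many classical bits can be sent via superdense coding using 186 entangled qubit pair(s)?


Superdense coding allows 2 classical bits per shared entangled pair.
186 pair(s) -> 2 * 186 = 372 classical bits

372


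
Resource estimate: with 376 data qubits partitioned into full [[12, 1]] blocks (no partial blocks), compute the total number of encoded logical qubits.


Each code block uses 12 physical qubits for 1 logical qubit(s).
Number of complete blocks = floor(376 / 12) = 31
Logical qubits = 31 * 1
= 31

31


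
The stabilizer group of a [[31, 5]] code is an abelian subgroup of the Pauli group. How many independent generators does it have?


For an [[n,k]] stabilizer code:
Number of stabilizer generators = n - k
= 31 - 5
= 26

26


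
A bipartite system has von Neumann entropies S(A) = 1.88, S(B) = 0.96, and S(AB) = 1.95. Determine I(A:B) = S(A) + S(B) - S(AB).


I(A:B) = S(A) + S(B) - S(AB)
= 1.88 + 0.96 - 1.95
= 0.8900

0.8900


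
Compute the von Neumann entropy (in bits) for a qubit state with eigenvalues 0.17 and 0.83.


S = -p*log2(p) - (1-p)*log2(1-p)
p = 0.1700, 1-p = 0.8300
= -0.1700 * log2(0.1700) - 0.8300 * log2(0.8300)
= -(-0.4346) - (-0.2231)
= 0.6577

0.6577


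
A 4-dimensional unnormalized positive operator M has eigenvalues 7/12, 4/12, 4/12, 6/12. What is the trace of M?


tr(M) = sum of eigenvalues
= 7/12 + 4/12 + 4/12 + 6/12
= 21/12
= 1.7500

1.7500


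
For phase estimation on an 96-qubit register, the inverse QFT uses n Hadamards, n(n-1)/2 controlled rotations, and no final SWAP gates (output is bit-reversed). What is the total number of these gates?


Hadamard gates: 96
Controlled rotations: n*(n-1)/2 = 96*95/2 = 4560
SWAP gates: 0 (omitted)
Total = 96 + 4560
= 4656

4656


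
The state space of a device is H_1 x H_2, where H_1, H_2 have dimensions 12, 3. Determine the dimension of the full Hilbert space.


dim(H_1 x H_2) = 12 * 3
= 36

36


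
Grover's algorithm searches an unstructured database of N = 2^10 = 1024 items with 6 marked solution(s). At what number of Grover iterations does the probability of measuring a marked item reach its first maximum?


After j Grover iterations the success probability is P(j) = sin^2((2j+1)*theta), where sin(theta) = sqrt(k/N).
N = 2^10 = 1024, k = 6
sin(theta) = sqrt(k/N) = 0.07654655446
theta = arcsin(sqrt(k/N)) = 0.07662150475 rad
P(j) reaches its first maximum when (2j+1)*theta is as close as possible to pi/2, i.e. j = round(pi/(4*theta) - 1/2).
pi/(4*theta) - 1/2 = 9.7504
(For comparison, the common estimate pi/4 * sqrt(N/k) = 10.2604; the exact maximiser is used here.)
Optimal iterations = 10

10


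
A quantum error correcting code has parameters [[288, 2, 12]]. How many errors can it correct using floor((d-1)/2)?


Code parameters: [[288, 2, 12]], distance d = 12.
Number of correctable errors = floor((d-1)/2)
= floor((12 - 1)/2)
= floor(11/2)
= 5

5


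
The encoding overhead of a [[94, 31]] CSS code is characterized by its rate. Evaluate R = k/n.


Code rate R = k/n
= 31/94
= 0.3298

0.3298


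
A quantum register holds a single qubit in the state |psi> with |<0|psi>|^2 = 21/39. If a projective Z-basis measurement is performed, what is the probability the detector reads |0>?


|alpha|^2 = 21/39 = 0.5385
|beta|^2 = 1 - 21/39 = 18/39 = 0.4615
P(|0>) = |alpha|^2 = 0.5385

0.5385


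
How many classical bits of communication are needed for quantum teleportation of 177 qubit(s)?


Quantum teleportation requires 2 classical bits per qubit teleported.
177 qubit(s) -> 2 * 177 = 354 classical bits

354


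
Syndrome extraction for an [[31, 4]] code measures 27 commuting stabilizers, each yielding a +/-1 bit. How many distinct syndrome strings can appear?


Each stabilizer generator gives a binary (+1 or -1) measurement outcome.
With 27 independent generators:
Total syndromes = 2^27
= 134217728

134217728


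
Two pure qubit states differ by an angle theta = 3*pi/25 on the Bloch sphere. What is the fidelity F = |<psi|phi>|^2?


For states separated by angle theta on Bloch sphere:
F = cos^2(theta/2)
theta = 3*pi/25 = 0.3770
theta/2 = 0.1885
cos(theta/2) = 0.9823
F = 0.9649

0.9649


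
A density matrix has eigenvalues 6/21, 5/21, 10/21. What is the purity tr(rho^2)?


tr(rho^2) = sum of eigenvalues squared
= (6/21)^2 + (5/21)^2 + (10/21)^2
= (36 + 25 + 100) / 441
= 161/441
= 0.3651

0.3651


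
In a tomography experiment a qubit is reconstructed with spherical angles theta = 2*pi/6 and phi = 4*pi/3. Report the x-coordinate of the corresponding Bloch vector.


theta = 1.0472, phi = 4.1888
r_x = sin(theta)*cos(phi) = 0.8660 * -0.5000
r_x = -0.4330

-0.4330


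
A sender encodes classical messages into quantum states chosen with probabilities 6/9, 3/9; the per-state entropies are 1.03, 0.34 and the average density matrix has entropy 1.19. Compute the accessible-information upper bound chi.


chi = S(rho) - sum_i p_i * S(rho_i)
Weighted entropy = 6/9 * 1.03 + 3/9 * 0.34
= 0.8000
chi = 1.19 - 0.8000
= 0.3900

0.3900


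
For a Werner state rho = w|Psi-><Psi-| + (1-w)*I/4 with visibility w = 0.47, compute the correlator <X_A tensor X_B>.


|Psi-> = (|01> - |10>)/sqrt(2)
For the pure Bell state, <X_A X_B> = -1 (Bell-state Pauli correlator).
The maximally-mixed part I/4 has tr(I/4 * P tensor P) = 0 for any traceless Pauli P.
So <X_A X_B>_rho = w * (-1) + (1 - w) * 0
= 0.47 * (-1)
= -0.4700

-0.4700


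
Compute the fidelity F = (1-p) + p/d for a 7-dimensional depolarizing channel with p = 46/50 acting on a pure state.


F = (1-p) + p/d
= (1 - 0.9200) + 0.9200/7
= 0.0800 + 0.1314
= 0.2114

0.2114


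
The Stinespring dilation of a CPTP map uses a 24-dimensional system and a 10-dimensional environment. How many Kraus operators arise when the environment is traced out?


Tracing out the environment in an orthonormal basis {|i>_E} gives Kraus operators K_i = <i|_E U |0>_E.
Number of Kraus operators = dim(H_env) = d_env
= 10

10


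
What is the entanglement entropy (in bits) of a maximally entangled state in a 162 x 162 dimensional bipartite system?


For a maximally entangled state in d x d:
S = log2(d) = log2(162)
= 7.3399

7.3399


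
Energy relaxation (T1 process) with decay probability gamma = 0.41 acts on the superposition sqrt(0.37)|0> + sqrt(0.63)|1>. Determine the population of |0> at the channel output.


For amplitude damping with parameter gamma on state sqrt(a)|0> + sqrt(b)|1>:
alpha^2 = 0.37, beta^2 = 0.63
P(|0>) = alpha^2 + gamma * beta^2
= 0.37 + 0.41 * 0.63
= 0.37 + 0.2583
= 0.6283

0.6283


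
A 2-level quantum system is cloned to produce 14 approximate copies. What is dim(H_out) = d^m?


Output space = H^(tensor 14) where dim(H) = 2
dim = 2^14
= 4 (after 2 factors)
= 8 (after 3 factors)
= 16 (after 4 factors)
= 32 (after 5 factors)
= 64 (after 6 factors)
= 128 (after 7 factors)
= 256 (after 8 factors)
= 512 (after 9 factors)
= 1024 (after 10 factors)
= 2048 (after 11 factors)
= 4096 (after 12 factors)
= 8192 (after 13 factors)
= 16384 (after 14 factors)
= 16384

16384


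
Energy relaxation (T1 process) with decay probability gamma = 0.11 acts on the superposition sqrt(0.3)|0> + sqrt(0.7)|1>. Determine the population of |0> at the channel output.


For amplitude damping with parameter gamma on state sqrt(a)|0> + sqrt(b)|1>:
alpha^2 = 0.3, beta^2 = 0.7
P(|0>) = alpha^2 + gamma * beta^2
= 0.3 + 0.11 * 0.7
= 0.3 + 0.0770
= 0.3770

0.3770


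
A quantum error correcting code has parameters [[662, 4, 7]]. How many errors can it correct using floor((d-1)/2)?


Code parameters: [[662, 4, 7]], distance d = 7.
Number of correctable errors = floor((d-1)/2)
= floor((7 - 1)/2)
= floor(6/2)
= 3

3


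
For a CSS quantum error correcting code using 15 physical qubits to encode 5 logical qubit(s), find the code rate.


Code rate R = k/n
= 5/15
= 0.3333

0.3333


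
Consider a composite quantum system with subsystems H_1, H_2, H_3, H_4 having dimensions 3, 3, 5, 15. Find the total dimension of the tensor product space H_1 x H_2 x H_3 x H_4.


dim(H_1 x H_2 x H_3 x H_4) = 3 * 3 * 5 * 15
= 9 * 5 * 15
= 45 * 15
= 675

675


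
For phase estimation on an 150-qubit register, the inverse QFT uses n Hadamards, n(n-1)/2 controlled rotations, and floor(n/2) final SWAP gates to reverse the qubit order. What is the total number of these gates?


Hadamard gates: 150
Controlled rotations: n*(n-1)/2 = 150*149/2 = 11175
SWAP gates: floor(n/2) = floor(150/2) = 75
Total = 150 + 11175 + 75
= 11400

11400


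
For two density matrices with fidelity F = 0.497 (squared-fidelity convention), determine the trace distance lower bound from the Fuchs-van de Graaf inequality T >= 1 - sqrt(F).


Fuchs-van de Graaf (squared-fidelity convention): 1 - sqrt(F) <= T <= sqrt(1 - F).
Lower bound: T >= 1 - sqrt(F)
sqrt(F) = sqrt(0.497) = 0.7050
T >= 1 - 0.7050
T >= 0.2950

0.2950


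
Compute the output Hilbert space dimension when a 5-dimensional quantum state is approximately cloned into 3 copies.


Output space = H^(tensor 3) where dim(H) = 5
dim = 5^3
= 25 (after 2 factors)
= 125 (after 3 factors)
= 125

125


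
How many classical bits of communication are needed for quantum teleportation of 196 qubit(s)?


Quantum teleportation requires 2 classical bits per qubit teleported.
196 qubit(s) -> 2 * 196 = 392 classical bits

392


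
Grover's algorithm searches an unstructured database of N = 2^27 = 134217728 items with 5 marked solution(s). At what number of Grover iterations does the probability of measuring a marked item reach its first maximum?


After j Grover iterations the success probability is P(j) = sin^2((2j+1)*theta), where sin(theta) = sqrt(k/N).
N = 2^27 = 134217728, k = 5
sin(theta) = sqrt(k/N) = 0.0001930101111
theta = arcsin(sqrt(k/N)) = 0.0001930101123 rad
P(j) reaches its first maximum when (2j+1)*theta is as close as possible to pi/2, i.e. j = round(pi/(4*theta) - 1/2).
pi/(4*theta) - 1/2 = 4068.7073
(For comparison, the common estimate pi/4 * sqrt(N/k) = 4069.2074; the exact maximiser is used here.)
Optimal iterations = 4069

4069


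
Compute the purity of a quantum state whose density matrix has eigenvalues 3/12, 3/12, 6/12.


tr(rho^2) = sum of eigenvalues squared
= (3/12)^2 + (3/12)^2 + (6/12)^2
= (9 + 9 + 36) / 144
= 54/144
= 0.3750

0.3750


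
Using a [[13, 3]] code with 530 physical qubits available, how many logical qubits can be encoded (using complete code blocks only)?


Each code block uses 13 physical qubits for 3 logical qubit(s).
Number of complete blocks = floor(530 / 13) = 40
Logical qubits = 40 * 3
= 120

120


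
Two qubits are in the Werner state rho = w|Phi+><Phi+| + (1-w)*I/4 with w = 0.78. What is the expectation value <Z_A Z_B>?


|Phi+> = (|00> + |11>)/sqrt(2)
For the pure Bell state, <Z_A Z_B> = +1 (Bell-state Pauli correlator).
The maximally-mixed part I/4 has tr(I/4 * P tensor P) = 0 for any traceless Pauli P.
So <Z_A Z_B>_rho = w * (+1) + (1 - w) * 0
= 0.78 * (+1)
= 0.7800

0.7800


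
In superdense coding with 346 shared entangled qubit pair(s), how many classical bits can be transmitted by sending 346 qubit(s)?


Superdense coding allows 2 classical bits per shared entangled pair.
346 pair(s) -> 2 * 346 = 692 classical bits

692


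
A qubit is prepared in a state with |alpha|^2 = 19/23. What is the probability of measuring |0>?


|alpha|^2 = 19/23 = 0.8261
|beta|^2 = 1 - 19/23 = 4/23 = 0.1739
P(|0>) = |alpha|^2 = 0.8261

0.8261


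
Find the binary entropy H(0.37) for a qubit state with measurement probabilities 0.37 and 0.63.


S = -p*log2(p) - (1-p)*log2(1-p)
p = 0.3700, 1-p = 0.6300
= -0.3700 * log2(0.3700) - 0.6300 * log2(0.6300)
= -(-0.5307) - (-0.4199)
= 0.9507

0.9507


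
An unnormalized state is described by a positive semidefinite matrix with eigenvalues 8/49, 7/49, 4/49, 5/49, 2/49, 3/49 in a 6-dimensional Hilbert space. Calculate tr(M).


tr(M) = sum of eigenvalues
= 8/49 + 7/49 + 4/49 + 5/49 + 2/49 + 3/49
= 29/49
= 0.5918

0.5918


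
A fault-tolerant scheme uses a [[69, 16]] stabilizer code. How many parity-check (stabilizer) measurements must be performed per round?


For an [[n,k]] stabilizer code:
Number of stabilizer generators = n - k
= 69 - 16
= 53

53


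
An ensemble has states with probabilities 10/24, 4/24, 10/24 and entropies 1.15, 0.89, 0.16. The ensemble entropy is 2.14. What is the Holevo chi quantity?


chi = S(rho) - sum_i p_i * S(rho_i)
Weighted entropy = 10/24 * 1.15 + 4/24 * 0.89 + 10/24 * 0.16
= 0.6942
chi = 2.14 - 0.6942
= 1.4458

1.4458


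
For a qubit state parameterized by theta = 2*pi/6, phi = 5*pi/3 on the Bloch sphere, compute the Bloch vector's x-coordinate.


theta = 1.0472, phi = 5.2360
r_x = sin(theta)*cos(phi) = 0.8660 * 0.5000
r_x = 0.4330

0.4330


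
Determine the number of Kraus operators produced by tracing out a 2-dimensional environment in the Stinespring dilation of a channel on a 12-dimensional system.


Tracing out the environment in an orthonormal basis {|i>_E} gives Kraus operators K_i = <i|_E U |0>_E.
Number of Kraus operators = dim(H_env) = d_env
= 2

2


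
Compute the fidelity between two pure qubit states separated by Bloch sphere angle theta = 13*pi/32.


For states separated by angle theta on Bloch sphere:
F = cos^2(theta/2)
theta = 13*pi/32 = 1.2763
theta/2 = 0.6381
cos(theta/2) = 0.8032
F = 0.6451

0.6451
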